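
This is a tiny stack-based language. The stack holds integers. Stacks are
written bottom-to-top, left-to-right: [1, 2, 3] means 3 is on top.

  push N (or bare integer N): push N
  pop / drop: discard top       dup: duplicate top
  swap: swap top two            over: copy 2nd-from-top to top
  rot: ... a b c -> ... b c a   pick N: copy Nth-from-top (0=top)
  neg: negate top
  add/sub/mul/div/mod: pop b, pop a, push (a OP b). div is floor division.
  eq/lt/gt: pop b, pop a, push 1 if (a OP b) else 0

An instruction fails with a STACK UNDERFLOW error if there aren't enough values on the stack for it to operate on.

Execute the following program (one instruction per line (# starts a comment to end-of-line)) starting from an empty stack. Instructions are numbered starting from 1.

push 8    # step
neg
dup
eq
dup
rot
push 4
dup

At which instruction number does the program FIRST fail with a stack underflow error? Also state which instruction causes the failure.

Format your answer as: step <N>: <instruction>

Step 1 ('push 8'): stack = [8], depth = 1
Step 2 ('neg'): stack = [-8], depth = 1
Step 3 ('dup'): stack = [-8, -8], depth = 2
Step 4 ('eq'): stack = [1], depth = 1
Step 5 ('dup'): stack = [1, 1], depth = 2
Step 6 ('rot'): needs 3 value(s) but depth is 2 — STACK UNDERFLOW

Answer: step 6: rot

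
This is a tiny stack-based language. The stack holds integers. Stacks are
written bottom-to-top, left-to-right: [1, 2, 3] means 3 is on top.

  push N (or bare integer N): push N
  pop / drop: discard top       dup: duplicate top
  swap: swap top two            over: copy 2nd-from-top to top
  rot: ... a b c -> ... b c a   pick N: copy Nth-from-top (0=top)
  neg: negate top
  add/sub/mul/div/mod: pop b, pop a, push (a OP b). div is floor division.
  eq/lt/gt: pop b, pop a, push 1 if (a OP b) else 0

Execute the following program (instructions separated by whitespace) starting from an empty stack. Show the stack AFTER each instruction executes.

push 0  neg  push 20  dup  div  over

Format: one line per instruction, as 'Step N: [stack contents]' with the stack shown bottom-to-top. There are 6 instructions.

Step 1: [0]
Step 2: [0]
Step 3: [0, 20]
Step 4: [0, 20, 20]
Step 5: [0, 1]
Step 6: [0, 1, 0]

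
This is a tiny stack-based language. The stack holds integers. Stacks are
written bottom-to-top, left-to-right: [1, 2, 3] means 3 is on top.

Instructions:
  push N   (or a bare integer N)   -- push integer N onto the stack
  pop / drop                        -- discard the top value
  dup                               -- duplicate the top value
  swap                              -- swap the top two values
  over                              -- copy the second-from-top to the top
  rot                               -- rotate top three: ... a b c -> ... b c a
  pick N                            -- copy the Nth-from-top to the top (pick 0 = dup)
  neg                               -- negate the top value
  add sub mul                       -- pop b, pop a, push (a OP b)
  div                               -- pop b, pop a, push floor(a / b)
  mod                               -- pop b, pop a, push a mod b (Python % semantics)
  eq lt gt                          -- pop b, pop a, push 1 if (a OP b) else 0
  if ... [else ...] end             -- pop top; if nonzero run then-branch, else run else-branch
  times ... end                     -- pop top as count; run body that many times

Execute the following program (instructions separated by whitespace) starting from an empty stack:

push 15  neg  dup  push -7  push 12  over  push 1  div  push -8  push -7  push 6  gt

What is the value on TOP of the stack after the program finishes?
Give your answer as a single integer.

Answer: 0

Derivation:
After 'push 15': [15]
After 'neg': [-15]
After 'dup': [-15, -15]
After 'push -7': [-15, -15, -7]
After 'push 12': [-15, -15, -7, 12]
After 'over': [-15, -15, -7, 12, -7]
After 'push 1': [-15, -15, -7, 12, -7, 1]
After 'div': [-15, -15, -7, 12, -7]
After 'push -8': [-15, -15, -7, 12, -7, -8]
After 'push -7': [-15, -15, -7, 12, -7, -8, -7]
After 'push 6': [-15, -15, -7, 12, -7, -8, -7, 6]
After 'gt': [-15, -15, -7, 12, -7, -8, 0]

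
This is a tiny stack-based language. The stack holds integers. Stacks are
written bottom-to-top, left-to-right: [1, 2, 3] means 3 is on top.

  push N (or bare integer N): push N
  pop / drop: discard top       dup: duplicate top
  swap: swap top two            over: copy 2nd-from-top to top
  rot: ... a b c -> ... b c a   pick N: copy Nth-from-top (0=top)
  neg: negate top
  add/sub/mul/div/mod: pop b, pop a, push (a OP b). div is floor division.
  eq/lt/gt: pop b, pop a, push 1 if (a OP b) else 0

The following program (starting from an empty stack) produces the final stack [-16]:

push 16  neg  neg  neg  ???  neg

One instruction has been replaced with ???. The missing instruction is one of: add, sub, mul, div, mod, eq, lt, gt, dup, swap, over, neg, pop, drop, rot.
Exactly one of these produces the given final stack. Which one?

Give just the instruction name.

Answer: neg

Derivation:
Stack before ???: [-16]
Stack after ???:  [16]
The instruction that transforms [-16] -> [16] is: neg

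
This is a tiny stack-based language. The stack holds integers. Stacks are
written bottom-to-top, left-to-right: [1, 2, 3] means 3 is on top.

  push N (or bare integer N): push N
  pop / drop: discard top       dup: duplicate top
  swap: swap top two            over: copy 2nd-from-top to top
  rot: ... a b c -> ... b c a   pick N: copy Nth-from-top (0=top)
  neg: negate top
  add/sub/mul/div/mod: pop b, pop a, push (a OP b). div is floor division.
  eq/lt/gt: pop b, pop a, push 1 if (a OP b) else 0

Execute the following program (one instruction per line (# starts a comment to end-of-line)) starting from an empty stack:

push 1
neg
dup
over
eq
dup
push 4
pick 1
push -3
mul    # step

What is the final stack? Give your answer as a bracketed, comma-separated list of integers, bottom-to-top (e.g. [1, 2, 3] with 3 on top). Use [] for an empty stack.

Answer: [-1, 1, 1, 4, -3]

Derivation:
After 'push 1': [1]
After 'neg': [-1]
After 'dup': [-1, -1]
After 'over': [-1, -1, -1]
After 'eq': [-1, 1]
After 'dup': [-1, 1, 1]
After 'push 4': [-1, 1, 1, 4]
After 'pick 1': [-1, 1, 1, 4, 1]
After 'push -3': [-1, 1, 1, 4, 1, -3]
After 'mul': [-1, 1, 1, 4, -3]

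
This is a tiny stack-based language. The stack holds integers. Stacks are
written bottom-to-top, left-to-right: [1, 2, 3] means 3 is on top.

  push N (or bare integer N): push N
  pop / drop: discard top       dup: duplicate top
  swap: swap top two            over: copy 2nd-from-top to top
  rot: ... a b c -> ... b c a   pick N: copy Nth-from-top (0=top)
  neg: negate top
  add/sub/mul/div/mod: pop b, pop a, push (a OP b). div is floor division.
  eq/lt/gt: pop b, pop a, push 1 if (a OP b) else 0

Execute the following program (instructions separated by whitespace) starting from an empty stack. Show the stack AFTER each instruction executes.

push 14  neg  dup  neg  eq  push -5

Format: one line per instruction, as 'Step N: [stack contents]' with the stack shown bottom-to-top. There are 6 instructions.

Step 1: [14]
Step 2: [-14]
Step 3: [-14, -14]
Step 4: [-14, 14]
Step 5: [0]
Step 6: [0, -5]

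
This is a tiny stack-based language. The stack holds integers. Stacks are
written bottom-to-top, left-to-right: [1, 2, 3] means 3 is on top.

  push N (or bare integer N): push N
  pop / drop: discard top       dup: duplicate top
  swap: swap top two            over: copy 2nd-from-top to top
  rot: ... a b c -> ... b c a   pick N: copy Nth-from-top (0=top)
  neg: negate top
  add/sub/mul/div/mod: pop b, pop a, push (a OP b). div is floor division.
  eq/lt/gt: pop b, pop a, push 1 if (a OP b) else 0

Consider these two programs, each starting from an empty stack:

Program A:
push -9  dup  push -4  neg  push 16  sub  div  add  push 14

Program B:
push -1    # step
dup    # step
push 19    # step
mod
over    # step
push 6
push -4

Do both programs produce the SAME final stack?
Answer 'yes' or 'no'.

Program A trace:
  After 'push -9': [-9]
  After 'dup': [-9, -9]
  After 'push -4': [-9, -9, -4]
  After 'neg': [-9, -9, 4]
  After 'push 16': [-9, -9, 4, 16]
  After 'sub': [-9, -9, -12]
  After 'div': [-9, 0]
  After 'add': [-9]
  After 'push 14': [-9, 14]
Program A final stack: [-9, 14]

Program B trace:
  After 'push -1': [-1]
  After 'dup': [-1, -1]
  After 'push 19': [-1, -1, 19]
  After 'mod': [-1, 18]
  After 'over': [-1, 18, -1]
  After 'push 6': [-1, 18, -1, 6]
  After 'push -4': [-1, 18, -1, 6, -4]
Program B final stack: [-1, 18, -1, 6, -4]
Same: no

Answer: no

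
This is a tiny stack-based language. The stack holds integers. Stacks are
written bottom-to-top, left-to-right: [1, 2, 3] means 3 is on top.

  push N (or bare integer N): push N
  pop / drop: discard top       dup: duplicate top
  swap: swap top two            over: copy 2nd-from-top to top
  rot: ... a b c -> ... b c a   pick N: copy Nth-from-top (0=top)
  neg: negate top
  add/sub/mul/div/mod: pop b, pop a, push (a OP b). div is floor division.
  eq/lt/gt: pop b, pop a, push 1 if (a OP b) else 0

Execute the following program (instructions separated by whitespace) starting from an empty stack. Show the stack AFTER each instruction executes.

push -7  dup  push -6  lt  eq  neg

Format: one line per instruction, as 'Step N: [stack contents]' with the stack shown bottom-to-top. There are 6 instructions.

Step 1: [-7]
Step 2: [-7, -7]
Step 3: [-7, -7, -6]
Step 4: [-7, 1]
Step 5: [0]
Step 6: [0]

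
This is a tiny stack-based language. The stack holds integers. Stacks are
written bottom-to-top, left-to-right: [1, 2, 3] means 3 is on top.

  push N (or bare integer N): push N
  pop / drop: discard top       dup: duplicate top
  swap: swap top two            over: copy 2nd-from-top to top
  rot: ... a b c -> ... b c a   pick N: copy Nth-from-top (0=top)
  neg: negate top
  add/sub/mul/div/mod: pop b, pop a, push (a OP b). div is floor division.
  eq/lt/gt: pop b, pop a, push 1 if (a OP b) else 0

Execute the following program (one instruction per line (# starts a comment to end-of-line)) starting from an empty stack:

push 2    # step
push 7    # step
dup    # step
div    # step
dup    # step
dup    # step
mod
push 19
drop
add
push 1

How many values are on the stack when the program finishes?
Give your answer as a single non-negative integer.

After 'push 2': stack = [2] (depth 1)
After 'push 7': stack = [2, 7] (depth 2)
After 'dup': stack = [2, 7, 7] (depth 3)
After 'div': stack = [2, 1] (depth 2)
After 'dup': stack = [2, 1, 1] (depth 3)
After 'dup': stack = [2, 1, 1, 1] (depth 4)
After 'mod': stack = [2, 1, 0] (depth 3)
After 'push 19': stack = [2, 1, 0, 19] (depth 4)
After 'drop': stack = [2, 1, 0] (depth 3)
After 'add': stack = [2, 1] (depth 2)
After 'push 1': stack = [2, 1, 1] (depth 3)

Answer: 3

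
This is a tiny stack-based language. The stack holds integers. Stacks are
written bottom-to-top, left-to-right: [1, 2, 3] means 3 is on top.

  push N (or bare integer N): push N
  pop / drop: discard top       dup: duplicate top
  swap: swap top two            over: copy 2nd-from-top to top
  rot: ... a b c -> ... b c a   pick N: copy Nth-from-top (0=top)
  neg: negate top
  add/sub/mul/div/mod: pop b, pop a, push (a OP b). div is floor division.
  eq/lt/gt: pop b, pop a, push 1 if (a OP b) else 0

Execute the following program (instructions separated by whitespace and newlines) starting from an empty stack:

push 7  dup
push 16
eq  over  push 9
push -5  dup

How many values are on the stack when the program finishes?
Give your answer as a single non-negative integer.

After 'push 7': stack = [7] (depth 1)
After 'dup': stack = [7, 7] (depth 2)
After 'push 16': stack = [7, 7, 16] (depth 3)
After 'eq': stack = [7, 0] (depth 2)
After 'over': stack = [7, 0, 7] (depth 3)
After 'push 9': stack = [7, 0, 7, 9] (depth 4)
After 'push -5': stack = [7, 0, 7, 9, -5] (depth 5)
After 'dup': stack = [7, 0, 7, 9, -5, -5] (depth 6)

Answer: 6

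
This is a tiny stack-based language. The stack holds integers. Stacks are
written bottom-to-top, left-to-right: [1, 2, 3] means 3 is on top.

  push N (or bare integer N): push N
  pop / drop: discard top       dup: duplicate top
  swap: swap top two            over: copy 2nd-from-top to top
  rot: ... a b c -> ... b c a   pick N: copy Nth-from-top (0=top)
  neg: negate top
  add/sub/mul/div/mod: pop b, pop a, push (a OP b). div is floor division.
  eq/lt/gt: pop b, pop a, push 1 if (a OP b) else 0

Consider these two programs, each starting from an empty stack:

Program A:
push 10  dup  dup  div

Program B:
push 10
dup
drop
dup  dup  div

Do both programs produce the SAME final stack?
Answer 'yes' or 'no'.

Program A trace:
  After 'push 10': [10]
  After 'dup': [10, 10]
  After 'dup': [10, 10, 10]
  After 'div': [10, 1]
Program A final stack: [10, 1]

Program B trace:
  After 'push 10': [10]
  After 'dup': [10, 10]
  After 'drop': [10]
  After 'dup': [10, 10]
  After 'dup': [10, 10, 10]
  After 'div': [10, 1]
Program B final stack: [10, 1]
Same: yes

Answer: yes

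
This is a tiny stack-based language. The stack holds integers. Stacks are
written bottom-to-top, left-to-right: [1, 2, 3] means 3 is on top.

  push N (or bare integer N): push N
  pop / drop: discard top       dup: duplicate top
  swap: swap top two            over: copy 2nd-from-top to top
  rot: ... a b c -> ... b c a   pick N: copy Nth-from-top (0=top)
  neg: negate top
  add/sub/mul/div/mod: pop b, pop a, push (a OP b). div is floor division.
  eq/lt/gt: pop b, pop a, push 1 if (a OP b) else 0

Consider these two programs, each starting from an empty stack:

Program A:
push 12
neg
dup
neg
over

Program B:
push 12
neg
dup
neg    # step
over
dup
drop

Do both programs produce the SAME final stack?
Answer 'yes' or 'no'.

Program A trace:
  After 'push 12': [12]
  After 'neg': [-12]
  After 'dup': [-12, -12]
  After 'neg': [-12, 12]
  After 'over': [-12, 12, -12]
Program A final stack: [-12, 12, -12]

Program B trace:
  After 'push 12': [12]
  After 'neg': [-12]
  After 'dup': [-12, -12]
  After 'neg': [-12, 12]
  After 'over': [-12, 12, -12]
  After 'dup': [-12, 12, -12, -12]
  After 'drop': [-12, 12, -12]
Program B final stack: [-12, 12, -12]
Same: yes

Answer: yes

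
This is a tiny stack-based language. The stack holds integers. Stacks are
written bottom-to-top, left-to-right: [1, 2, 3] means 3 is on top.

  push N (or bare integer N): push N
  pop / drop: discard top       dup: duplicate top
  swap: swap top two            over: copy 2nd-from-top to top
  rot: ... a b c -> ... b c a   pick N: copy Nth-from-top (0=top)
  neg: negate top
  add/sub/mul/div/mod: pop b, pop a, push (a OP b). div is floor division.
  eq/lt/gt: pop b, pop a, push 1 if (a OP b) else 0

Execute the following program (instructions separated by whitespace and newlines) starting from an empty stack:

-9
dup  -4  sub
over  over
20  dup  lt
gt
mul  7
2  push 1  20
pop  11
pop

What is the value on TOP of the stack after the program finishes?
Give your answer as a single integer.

After 'push -9': [-9]
After 'dup': [-9, -9]
After 'push -4': [-9, -9, -4]
After 'sub': [-9, -5]
After 'over': [-9, -5, -9]
After 'over': [-9, -5, -9, -5]
After 'push 20': [-9, -5, -9, -5, 20]
After 'dup': [-9, -5, -9, -5, 20, 20]
After 'lt': [-9, -5, -9, -5, 0]
After 'gt': [-9, -5, -9, 0]
After 'mul': [-9, -5, 0]
After 'push 7': [-9, -5, 0, 7]
After 'push 2': [-9, -5, 0, 7, 2]
After 'push 1': [-9, -5, 0, 7, 2, 1]
After 'push 20': [-9, -5, 0, 7, 2, 1, 20]
After 'pop': [-9, -5, 0, 7, 2, 1]
After 'push 11': [-9, -5, 0, 7, 2, 1, 11]
After 'pop': [-9, -5, 0, 7, 2, 1]

Answer: 1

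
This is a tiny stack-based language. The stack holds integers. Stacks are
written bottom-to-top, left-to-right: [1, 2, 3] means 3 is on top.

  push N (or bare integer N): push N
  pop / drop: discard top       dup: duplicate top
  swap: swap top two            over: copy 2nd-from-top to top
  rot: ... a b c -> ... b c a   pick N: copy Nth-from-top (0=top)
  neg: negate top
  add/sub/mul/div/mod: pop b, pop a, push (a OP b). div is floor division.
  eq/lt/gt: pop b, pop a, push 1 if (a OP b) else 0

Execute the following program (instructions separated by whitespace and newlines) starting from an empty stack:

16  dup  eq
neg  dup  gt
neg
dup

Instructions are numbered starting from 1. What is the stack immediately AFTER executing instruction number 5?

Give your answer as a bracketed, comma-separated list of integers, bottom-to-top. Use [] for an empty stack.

Step 1 ('16'): [16]
Step 2 ('dup'): [16, 16]
Step 3 ('eq'): [1]
Step 4 ('neg'): [-1]
Step 5 ('dup'): [-1, -1]

Answer: [-1, -1]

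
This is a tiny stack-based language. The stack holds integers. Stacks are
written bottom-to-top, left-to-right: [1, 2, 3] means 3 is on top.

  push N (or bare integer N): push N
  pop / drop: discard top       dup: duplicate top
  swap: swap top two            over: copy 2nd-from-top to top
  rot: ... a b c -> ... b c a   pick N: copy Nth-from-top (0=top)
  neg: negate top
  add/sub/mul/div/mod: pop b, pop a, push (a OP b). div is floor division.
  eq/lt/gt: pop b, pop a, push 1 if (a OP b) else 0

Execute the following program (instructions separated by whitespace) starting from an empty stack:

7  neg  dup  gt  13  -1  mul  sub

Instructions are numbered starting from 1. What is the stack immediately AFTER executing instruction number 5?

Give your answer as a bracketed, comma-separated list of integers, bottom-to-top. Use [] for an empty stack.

Step 1 ('7'): [7]
Step 2 ('neg'): [-7]
Step 3 ('dup'): [-7, -7]
Step 4 ('gt'): [0]
Step 5 ('13'): [0, 13]

Answer: [0, 13]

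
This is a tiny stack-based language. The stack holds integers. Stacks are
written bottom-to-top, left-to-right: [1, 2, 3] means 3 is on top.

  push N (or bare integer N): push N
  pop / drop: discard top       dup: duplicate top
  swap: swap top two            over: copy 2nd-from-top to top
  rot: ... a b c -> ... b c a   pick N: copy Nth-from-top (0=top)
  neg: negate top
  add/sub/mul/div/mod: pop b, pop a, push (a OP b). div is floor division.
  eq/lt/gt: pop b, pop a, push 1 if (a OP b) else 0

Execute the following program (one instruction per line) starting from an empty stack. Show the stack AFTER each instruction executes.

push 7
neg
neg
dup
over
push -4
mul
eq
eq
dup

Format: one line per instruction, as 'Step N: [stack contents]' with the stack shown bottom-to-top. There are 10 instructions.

Step 1: [7]
Step 2: [-7]
Step 3: [7]
Step 4: [7, 7]
Step 5: [7, 7, 7]
Step 6: [7, 7, 7, -4]
Step 7: [7, 7, -28]
Step 8: [7, 0]
Step 9: [0]
Step 10: [0, 0]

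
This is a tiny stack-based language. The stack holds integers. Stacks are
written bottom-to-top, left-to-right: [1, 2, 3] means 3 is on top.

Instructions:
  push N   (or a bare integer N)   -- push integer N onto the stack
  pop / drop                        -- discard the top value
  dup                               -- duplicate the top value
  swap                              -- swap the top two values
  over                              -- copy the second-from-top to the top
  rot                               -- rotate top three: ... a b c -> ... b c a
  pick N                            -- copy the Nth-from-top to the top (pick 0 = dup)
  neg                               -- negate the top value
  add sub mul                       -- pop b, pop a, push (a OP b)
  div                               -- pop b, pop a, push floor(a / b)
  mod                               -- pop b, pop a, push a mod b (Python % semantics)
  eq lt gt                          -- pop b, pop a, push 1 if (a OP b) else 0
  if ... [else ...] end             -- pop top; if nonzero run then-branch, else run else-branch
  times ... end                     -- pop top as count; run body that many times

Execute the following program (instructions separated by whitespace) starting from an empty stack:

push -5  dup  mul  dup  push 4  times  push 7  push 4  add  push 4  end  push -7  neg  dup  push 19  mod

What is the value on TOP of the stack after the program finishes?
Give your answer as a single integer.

After 'push -5': [-5]
After 'dup': [-5, -5]
After 'mul': [25]
After 'dup': [25, 25]
After 'push 4': [25, 25, 4]
After 'times': [25, 25]
After 'push 7': [25, 25, 7]
After 'push 4': [25, 25, 7, 4]
After 'add': [25, 25, 11]
After 'push 4': [25, 25, 11, 4]
  ...
After 'push 4': [25, 25, 11, 4, 11, 4, 11, 4]
After 'push 7': [25, 25, 11, 4, 11, 4, 11, 4, 7]
After 'push 4': [25, 25, 11, 4, 11, 4, 11, 4, 7, 4]
After 'add': [25, 25, 11, 4, 11, 4, 11, 4, 11]
After 'push 4': [25, 25, 11, 4, 11, 4, 11, 4, 11, 4]
After 'push -7': [25, 25, 11, 4, 11, 4, 11, 4, 11, 4, -7]
After 'neg': [25, 25, 11, 4, 11, 4, 11, 4, 11, 4, 7]
After 'dup': [25, 25, 11, 4, 11, 4, 11, 4, 11, 4, 7, 7]
After 'push 19': [25, 25, 11, 4, 11, 4, 11, 4, 11, 4, 7, 7, 19]
After 'mod': [25, 25, 11, 4, 11, 4, 11, 4, 11, 4, 7, 7]

Answer: 7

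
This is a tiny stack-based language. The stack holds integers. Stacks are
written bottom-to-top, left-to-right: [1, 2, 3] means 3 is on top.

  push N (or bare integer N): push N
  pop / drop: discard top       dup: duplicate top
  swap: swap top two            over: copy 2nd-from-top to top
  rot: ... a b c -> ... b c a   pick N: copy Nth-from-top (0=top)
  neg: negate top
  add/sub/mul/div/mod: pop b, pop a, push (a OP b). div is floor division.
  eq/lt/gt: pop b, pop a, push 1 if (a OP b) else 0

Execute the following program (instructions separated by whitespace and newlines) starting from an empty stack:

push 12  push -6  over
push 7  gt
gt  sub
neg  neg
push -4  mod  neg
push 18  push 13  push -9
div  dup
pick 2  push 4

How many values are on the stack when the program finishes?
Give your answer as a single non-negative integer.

Answer: 6

Derivation:
After 'push 12': stack = [12] (depth 1)
After 'push -6': stack = [12, -6] (depth 2)
After 'over': stack = [12, -6, 12] (depth 3)
After 'push 7': stack = [12, -6, 12, 7] (depth 4)
After 'gt': stack = [12, -6, 1] (depth 3)
After 'gt': stack = [12, 0] (depth 2)
After 'sub': stack = [12] (depth 1)
After 'neg': stack = [-12] (depth 1)
After 'neg': stack = [12] (depth 1)
After 'push -4': stack = [12, -4] (depth 2)
After 'mod': stack = [0] (depth 1)
After 'neg': stack = [0] (depth 1)
After 'push 18': stack = [0, 18] (depth 2)
After 'push 13': stack = [0, 18, 13] (depth 3)
After 'push -9': stack = [0, 18, 13, -9] (depth 4)
After 'div': stack = [0, 18, -2] (depth 3)
After 'dup': stack = [0, 18, -2, -2] (depth 4)
After 'pick 2': stack = [0, 18, -2, -2, 18] (depth 5)
After 'push 4': stack = [0, 18, -2, -2, 18, 4] (depth 6)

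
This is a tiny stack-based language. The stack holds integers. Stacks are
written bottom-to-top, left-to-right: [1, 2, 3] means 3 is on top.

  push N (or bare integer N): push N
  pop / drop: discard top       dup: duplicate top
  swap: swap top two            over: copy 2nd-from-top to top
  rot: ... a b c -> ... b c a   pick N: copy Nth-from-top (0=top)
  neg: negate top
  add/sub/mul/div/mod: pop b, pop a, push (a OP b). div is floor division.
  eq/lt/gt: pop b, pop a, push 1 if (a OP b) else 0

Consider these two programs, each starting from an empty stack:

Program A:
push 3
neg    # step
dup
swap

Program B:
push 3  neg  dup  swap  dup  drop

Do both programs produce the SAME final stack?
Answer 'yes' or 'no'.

Answer: yes

Derivation:
Program A trace:
  After 'push 3': [3]
  After 'neg': [-3]
  After 'dup': [-3, -3]
  After 'swap': [-3, -3]
Program A final stack: [-3, -3]

Program B trace:
  After 'push 3': [3]
  After 'neg': [-3]
  After 'dup': [-3, -3]
  After 'swap': [-3, -3]
  After 'dup': [-3, -3, -3]
  After 'drop': [-3, -3]
Program B final stack: [-3, -3]
Same: yes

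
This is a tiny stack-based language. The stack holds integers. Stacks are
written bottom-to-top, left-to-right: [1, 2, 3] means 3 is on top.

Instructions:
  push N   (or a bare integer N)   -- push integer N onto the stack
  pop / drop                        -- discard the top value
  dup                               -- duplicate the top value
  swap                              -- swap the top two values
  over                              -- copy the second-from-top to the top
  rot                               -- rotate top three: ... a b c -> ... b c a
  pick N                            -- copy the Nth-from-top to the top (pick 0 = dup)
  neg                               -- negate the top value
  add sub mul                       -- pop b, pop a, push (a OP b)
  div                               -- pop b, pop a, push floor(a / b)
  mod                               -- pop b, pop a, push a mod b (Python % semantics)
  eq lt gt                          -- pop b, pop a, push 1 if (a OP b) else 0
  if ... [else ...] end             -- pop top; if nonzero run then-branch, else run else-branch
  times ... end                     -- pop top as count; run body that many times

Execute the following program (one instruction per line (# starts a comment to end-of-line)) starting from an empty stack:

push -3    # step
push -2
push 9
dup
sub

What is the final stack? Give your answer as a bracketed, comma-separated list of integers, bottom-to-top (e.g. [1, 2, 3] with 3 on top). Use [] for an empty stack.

After 'push -3': [-3]
After 'push -2': [-3, -2]
After 'push 9': [-3, -2, 9]
After 'dup': [-3, -2, 9, 9]
After 'sub': [-3, -2, 0]

Answer: [-3, -2, 0]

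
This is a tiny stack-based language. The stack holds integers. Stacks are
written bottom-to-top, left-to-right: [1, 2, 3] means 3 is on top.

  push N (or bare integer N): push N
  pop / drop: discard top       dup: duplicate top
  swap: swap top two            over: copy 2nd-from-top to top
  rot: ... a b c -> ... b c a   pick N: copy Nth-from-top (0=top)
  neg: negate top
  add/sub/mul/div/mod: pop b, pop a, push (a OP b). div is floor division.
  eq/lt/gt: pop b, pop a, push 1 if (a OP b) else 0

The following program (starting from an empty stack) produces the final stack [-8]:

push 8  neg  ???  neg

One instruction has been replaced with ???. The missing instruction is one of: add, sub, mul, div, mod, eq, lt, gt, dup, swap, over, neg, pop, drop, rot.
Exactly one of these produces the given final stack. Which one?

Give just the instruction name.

Answer: neg

Derivation:
Stack before ???: [-8]
Stack after ???:  [8]
The instruction that transforms [-8] -> [8] is: neg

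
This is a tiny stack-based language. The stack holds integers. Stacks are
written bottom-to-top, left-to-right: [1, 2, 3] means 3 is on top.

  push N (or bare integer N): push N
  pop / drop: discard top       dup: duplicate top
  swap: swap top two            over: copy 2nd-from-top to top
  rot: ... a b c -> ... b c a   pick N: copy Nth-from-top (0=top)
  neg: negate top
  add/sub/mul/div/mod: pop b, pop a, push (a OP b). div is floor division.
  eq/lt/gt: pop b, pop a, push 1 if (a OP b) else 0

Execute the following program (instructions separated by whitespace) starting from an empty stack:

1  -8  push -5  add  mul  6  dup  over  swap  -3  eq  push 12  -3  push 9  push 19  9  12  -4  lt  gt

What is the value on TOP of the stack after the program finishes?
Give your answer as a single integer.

Answer: 1

Derivation:
After 'push 1': [1]
After 'push -8': [1, -8]
After 'push -5': [1, -8, -5]
After 'add': [1, -13]
After 'mul': [-13]
After 'push 6': [-13, 6]
After 'dup': [-13, 6, 6]
After 'over': [-13, 6, 6, 6]
After 'swap': [-13, 6, 6, 6]
After 'push -3': [-13, 6, 6, 6, -3]
After 'eq': [-13, 6, 6, 0]
After 'push 12': [-13, 6, 6, 0, 12]
After 'push -3': [-13, 6, 6, 0, 12, -3]
After 'push 9': [-13, 6, 6, 0, 12, -3, 9]
After 'push 19': [-13, 6, 6, 0, 12, -3, 9, 19]
After 'push 9': [-13, 6, 6, 0, 12, -3, 9, 19, 9]
After 'push 12': [-13, 6, 6, 0, 12, -3, 9, 19, 9, 12]
After 'push -4': [-13, 6, 6, 0, 12, -3, 9, 19, 9, 12, -4]
After 'lt': [-13, 6, 6, 0, 12, -3, 9, 19, 9, 0]
After 'gt': [-13, 6, 6, 0, 12, -3, 9, 19, 1]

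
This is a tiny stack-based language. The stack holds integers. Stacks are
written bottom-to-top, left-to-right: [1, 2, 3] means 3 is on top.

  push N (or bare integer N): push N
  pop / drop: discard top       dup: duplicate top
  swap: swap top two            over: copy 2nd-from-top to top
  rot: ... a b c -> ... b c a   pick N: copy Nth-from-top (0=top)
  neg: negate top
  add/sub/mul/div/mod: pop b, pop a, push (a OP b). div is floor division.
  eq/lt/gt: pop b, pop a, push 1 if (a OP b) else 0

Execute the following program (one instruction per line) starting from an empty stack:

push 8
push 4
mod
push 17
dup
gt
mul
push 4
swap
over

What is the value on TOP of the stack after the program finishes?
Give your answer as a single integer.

After 'push 8': [8]
After 'push 4': [8, 4]
After 'mod': [0]
After 'push 17': [0, 17]
After 'dup': [0, 17, 17]
After 'gt': [0, 0]
After 'mul': [0]
After 'push 4': [0, 4]
After 'swap': [4, 0]
After 'over': [4, 0, 4]

Answer: 4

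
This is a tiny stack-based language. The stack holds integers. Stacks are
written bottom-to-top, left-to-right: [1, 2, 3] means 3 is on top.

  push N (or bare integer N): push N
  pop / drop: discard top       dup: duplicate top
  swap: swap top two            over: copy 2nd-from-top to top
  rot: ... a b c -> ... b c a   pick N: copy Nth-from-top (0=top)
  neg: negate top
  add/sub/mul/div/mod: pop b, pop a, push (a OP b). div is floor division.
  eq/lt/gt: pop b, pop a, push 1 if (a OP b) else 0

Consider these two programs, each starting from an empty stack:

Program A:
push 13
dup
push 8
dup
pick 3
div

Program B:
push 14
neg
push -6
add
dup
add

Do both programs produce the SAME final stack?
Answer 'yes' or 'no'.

Program A trace:
  After 'push 13': [13]
  After 'dup': [13, 13]
  After 'push 8': [13, 13, 8]
  After 'dup': [13, 13, 8, 8]
  After 'pick 3': [13, 13, 8, 8, 13]
  After 'div': [13, 13, 8, 0]
Program A final stack: [13, 13, 8, 0]

Program B trace:
  After 'push 14': [14]
  After 'neg': [-14]
  After 'push -6': [-14, -6]
  After 'add': [-20]
  After 'dup': [-20, -20]
  After 'add': [-40]
Program B final stack: [-40]
Same: no

Answer: no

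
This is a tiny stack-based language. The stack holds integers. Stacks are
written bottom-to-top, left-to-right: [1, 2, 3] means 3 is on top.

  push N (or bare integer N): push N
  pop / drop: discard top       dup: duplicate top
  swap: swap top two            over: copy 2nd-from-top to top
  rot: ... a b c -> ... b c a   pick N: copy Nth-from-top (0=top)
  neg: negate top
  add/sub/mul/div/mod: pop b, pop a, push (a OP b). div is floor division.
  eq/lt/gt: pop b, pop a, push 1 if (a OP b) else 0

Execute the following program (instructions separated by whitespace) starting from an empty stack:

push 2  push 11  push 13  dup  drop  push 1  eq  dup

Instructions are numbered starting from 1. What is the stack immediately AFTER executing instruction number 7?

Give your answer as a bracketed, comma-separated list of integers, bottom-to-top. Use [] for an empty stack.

Answer: [2, 11, 0]

Derivation:
Step 1 ('push 2'): [2]
Step 2 ('push 11'): [2, 11]
Step 3 ('push 13'): [2, 11, 13]
Step 4 ('dup'): [2, 11, 13, 13]
Step 5 ('drop'): [2, 11, 13]
Step 6 ('push 1'): [2, 11, 13, 1]
Step 7 ('eq'): [2, 11, 0]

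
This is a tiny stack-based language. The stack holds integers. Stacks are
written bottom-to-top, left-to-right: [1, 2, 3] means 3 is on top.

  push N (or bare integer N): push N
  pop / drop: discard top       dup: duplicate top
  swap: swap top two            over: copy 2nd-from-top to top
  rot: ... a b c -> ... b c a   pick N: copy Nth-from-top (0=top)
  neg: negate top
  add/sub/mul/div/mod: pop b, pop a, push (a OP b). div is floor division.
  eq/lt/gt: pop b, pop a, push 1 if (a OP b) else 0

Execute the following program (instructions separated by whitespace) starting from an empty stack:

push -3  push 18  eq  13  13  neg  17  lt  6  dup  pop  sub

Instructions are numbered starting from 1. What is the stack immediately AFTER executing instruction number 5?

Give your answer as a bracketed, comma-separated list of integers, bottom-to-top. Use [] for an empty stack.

Answer: [0, 13, 13]

Derivation:
Step 1 ('push -3'): [-3]
Step 2 ('push 18'): [-3, 18]
Step 3 ('eq'): [0]
Step 4 ('13'): [0, 13]
Step 5 ('13'): [0, 13, 13]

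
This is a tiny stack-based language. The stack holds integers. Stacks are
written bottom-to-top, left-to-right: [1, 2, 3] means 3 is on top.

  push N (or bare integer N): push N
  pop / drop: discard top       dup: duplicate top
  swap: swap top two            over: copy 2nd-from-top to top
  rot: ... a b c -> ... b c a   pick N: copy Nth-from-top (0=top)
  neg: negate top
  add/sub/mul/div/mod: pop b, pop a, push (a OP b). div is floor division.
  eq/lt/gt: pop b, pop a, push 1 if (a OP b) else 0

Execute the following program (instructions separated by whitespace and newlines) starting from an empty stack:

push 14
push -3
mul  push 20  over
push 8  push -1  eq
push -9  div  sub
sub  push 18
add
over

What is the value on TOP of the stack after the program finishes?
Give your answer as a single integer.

Answer: -42

Derivation:
After 'push 14': [14]
After 'push -3': [14, -3]
After 'mul': [-42]
After 'push 20': [-42, 20]
After 'over': [-42, 20, -42]
After 'push 8': [-42, 20, -42, 8]
After 'push -1': [-42, 20, -42, 8, -1]
After 'eq': [-42, 20, -42, 0]
After 'push -9': [-42, 20, -42, 0, -9]
After 'div': [-42, 20, -42, 0]
After 'sub': [-42, 20, -42]
After 'sub': [-42, 62]
After 'push 18': [-42, 62, 18]
After 'add': [-42, 80]
After 'over': [-42, 80, -42]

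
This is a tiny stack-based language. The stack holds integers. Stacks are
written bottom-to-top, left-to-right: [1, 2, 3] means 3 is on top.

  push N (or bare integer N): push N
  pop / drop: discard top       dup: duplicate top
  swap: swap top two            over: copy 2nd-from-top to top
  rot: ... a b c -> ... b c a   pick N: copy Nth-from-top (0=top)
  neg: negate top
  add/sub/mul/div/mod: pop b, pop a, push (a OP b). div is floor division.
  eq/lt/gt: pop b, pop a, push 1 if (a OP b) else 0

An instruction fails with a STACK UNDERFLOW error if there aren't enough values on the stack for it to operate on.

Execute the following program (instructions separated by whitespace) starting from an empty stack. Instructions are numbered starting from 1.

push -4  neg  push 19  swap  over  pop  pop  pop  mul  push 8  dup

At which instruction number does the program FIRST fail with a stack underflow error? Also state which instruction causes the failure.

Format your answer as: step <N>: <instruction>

Step 1 ('push -4'): stack = [-4], depth = 1
Step 2 ('neg'): stack = [4], depth = 1
Step 3 ('push 19'): stack = [4, 19], depth = 2
Step 4 ('swap'): stack = [19, 4], depth = 2
Step 5 ('over'): stack = [19, 4, 19], depth = 3
Step 6 ('pop'): stack = [19, 4], depth = 2
Step 7 ('pop'): stack = [19], depth = 1
Step 8 ('pop'): stack = [], depth = 0
Step 9 ('mul'): needs 2 value(s) but depth is 0 — STACK UNDERFLOW

Answer: step 9: mul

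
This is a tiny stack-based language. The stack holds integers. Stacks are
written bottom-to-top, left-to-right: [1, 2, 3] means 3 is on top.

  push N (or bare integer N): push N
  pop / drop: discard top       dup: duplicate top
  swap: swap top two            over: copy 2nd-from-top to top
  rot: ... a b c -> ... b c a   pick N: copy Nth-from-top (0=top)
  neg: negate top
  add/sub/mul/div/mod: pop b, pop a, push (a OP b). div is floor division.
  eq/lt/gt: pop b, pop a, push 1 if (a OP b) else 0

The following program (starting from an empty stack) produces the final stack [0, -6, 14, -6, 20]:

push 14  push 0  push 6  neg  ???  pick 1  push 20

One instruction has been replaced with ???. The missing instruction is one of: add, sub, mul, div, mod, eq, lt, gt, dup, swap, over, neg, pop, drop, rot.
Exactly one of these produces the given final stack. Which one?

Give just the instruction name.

Stack before ???: [14, 0, -6]
Stack after ???:  [0, -6, 14]
The instruction that transforms [14, 0, -6] -> [0, -6, 14] is: rot

Answer: rot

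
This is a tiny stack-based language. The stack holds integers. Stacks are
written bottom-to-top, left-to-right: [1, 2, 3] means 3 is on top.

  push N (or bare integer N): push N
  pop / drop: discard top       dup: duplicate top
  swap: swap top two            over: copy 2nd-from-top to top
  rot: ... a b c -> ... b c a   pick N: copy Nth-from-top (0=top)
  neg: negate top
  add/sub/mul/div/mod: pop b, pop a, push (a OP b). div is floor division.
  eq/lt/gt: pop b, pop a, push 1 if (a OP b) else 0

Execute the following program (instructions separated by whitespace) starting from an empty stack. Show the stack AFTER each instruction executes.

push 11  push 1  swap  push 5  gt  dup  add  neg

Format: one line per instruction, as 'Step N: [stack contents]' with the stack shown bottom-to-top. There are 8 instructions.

Step 1: [11]
Step 2: [11, 1]
Step 3: [1, 11]
Step 4: [1, 11, 5]
Step 5: [1, 1]
Step 6: [1, 1, 1]
Step 7: [1, 2]
Step 8: [1, -2]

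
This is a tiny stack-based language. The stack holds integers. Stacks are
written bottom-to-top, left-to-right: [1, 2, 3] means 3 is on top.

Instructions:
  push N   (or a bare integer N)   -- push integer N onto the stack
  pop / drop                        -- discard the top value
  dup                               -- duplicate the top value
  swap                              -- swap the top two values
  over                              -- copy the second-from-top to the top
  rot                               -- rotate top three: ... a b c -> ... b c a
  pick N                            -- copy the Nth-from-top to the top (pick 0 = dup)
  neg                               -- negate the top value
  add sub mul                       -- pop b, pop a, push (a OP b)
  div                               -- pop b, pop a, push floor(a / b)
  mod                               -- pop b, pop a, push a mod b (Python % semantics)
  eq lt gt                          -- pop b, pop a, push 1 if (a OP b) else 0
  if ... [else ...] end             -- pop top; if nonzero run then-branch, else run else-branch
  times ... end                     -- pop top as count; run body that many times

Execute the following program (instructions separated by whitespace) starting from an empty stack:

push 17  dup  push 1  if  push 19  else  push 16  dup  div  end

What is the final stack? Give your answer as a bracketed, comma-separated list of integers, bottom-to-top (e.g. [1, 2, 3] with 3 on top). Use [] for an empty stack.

After 'push 17': [17]
After 'dup': [17, 17]
After 'push 1': [17, 17, 1]
After 'if': [17, 17]
After 'push 19': [17, 17, 19]

Answer: [17, 17, 19]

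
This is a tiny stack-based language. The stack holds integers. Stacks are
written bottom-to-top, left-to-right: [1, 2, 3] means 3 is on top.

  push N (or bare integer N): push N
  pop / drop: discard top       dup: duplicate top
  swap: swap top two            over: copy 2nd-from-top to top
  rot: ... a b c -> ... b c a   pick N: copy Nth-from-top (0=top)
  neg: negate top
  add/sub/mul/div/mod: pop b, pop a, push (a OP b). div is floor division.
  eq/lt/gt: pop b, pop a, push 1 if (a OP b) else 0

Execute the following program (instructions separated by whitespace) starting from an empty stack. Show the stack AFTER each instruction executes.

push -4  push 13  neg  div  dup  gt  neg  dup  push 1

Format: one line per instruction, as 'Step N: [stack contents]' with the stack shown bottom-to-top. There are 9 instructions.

Step 1: [-4]
Step 2: [-4, 13]
Step 3: [-4, -13]
Step 4: [0]
Step 5: [0, 0]
Step 6: [0]
Step 7: [0]
Step 8: [0, 0]
Step 9: [0, 0, 1]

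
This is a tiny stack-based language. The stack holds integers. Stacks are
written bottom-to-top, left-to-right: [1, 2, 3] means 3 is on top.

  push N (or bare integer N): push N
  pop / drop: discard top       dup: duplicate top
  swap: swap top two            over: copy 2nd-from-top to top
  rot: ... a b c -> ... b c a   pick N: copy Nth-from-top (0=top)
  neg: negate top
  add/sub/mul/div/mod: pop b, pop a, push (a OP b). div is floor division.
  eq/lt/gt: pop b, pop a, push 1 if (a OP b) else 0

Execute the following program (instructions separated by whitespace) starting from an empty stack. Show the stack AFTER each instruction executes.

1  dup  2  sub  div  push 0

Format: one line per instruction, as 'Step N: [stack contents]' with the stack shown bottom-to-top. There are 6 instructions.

Step 1: [1]
Step 2: [1, 1]
Step 3: [1, 1, 2]
Step 4: [1, -1]
Step 5: [-1]
Step 6: [-1, 0]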